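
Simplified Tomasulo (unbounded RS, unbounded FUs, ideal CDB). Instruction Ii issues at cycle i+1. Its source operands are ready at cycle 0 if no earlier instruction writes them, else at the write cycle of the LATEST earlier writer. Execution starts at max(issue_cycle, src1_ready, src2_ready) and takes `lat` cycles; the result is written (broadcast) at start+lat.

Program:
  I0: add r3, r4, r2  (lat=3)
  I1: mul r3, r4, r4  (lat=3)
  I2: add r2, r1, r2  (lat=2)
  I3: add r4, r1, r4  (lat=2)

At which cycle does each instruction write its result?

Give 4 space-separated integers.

I0 add r3: issue@1 deps=(None,None) exec_start@1 write@4
I1 mul r3: issue@2 deps=(None,None) exec_start@2 write@5
I2 add r2: issue@3 deps=(None,None) exec_start@3 write@5
I3 add r4: issue@4 deps=(None,None) exec_start@4 write@6

Answer: 4 5 5 6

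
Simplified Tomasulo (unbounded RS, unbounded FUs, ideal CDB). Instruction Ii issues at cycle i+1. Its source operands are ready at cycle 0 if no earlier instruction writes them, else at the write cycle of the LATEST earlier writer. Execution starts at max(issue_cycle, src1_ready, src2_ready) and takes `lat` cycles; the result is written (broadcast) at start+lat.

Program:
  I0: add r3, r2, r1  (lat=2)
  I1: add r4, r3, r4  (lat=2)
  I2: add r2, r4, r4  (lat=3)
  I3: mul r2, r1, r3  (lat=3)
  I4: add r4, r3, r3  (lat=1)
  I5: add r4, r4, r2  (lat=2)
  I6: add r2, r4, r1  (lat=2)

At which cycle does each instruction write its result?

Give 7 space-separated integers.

I0 add r3: issue@1 deps=(None,None) exec_start@1 write@3
I1 add r4: issue@2 deps=(0,None) exec_start@3 write@5
I2 add r2: issue@3 deps=(1,1) exec_start@5 write@8
I3 mul r2: issue@4 deps=(None,0) exec_start@4 write@7
I4 add r4: issue@5 deps=(0,0) exec_start@5 write@6
I5 add r4: issue@6 deps=(4,3) exec_start@7 write@9
I6 add r2: issue@7 deps=(5,None) exec_start@9 write@11

Answer: 3 5 8 7 6 9 11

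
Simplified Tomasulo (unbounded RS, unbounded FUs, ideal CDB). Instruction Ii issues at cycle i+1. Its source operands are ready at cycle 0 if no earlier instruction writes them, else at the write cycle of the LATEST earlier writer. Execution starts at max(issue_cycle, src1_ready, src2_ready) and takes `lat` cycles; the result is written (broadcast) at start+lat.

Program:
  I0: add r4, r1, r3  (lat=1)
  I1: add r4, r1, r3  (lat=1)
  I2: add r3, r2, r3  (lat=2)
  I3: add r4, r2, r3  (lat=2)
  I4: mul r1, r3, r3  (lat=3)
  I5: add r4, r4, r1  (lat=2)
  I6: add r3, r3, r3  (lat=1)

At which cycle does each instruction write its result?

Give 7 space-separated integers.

Answer: 2 3 5 7 8 10 8

Derivation:
I0 add r4: issue@1 deps=(None,None) exec_start@1 write@2
I1 add r4: issue@2 deps=(None,None) exec_start@2 write@3
I2 add r3: issue@3 deps=(None,None) exec_start@3 write@5
I3 add r4: issue@4 deps=(None,2) exec_start@5 write@7
I4 mul r1: issue@5 deps=(2,2) exec_start@5 write@8
I5 add r4: issue@6 deps=(3,4) exec_start@8 write@10
I6 add r3: issue@7 deps=(2,2) exec_start@7 write@8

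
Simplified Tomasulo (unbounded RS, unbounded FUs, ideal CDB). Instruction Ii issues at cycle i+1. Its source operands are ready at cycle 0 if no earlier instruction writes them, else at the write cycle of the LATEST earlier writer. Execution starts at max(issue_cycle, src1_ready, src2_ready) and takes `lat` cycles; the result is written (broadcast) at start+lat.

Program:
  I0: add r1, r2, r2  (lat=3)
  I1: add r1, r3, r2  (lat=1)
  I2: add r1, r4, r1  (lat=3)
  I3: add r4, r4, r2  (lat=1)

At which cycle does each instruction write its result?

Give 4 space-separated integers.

Answer: 4 3 6 5

Derivation:
I0 add r1: issue@1 deps=(None,None) exec_start@1 write@4
I1 add r1: issue@2 deps=(None,None) exec_start@2 write@3
I2 add r1: issue@3 deps=(None,1) exec_start@3 write@6
I3 add r4: issue@4 deps=(None,None) exec_start@4 write@5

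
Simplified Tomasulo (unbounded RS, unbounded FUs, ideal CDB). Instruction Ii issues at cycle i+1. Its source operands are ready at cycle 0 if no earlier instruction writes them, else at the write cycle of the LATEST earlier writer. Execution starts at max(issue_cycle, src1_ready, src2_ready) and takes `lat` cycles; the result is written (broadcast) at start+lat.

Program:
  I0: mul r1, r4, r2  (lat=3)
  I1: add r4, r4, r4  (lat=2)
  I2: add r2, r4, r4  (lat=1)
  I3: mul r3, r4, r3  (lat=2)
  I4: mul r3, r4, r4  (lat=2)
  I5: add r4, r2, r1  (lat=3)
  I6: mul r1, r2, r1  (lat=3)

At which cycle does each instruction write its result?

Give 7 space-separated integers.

I0 mul r1: issue@1 deps=(None,None) exec_start@1 write@4
I1 add r4: issue@2 deps=(None,None) exec_start@2 write@4
I2 add r2: issue@3 deps=(1,1) exec_start@4 write@5
I3 mul r3: issue@4 deps=(1,None) exec_start@4 write@6
I4 mul r3: issue@5 deps=(1,1) exec_start@5 write@7
I5 add r4: issue@6 deps=(2,0) exec_start@6 write@9
I6 mul r1: issue@7 deps=(2,0) exec_start@7 write@10

Answer: 4 4 5 6 7 9 10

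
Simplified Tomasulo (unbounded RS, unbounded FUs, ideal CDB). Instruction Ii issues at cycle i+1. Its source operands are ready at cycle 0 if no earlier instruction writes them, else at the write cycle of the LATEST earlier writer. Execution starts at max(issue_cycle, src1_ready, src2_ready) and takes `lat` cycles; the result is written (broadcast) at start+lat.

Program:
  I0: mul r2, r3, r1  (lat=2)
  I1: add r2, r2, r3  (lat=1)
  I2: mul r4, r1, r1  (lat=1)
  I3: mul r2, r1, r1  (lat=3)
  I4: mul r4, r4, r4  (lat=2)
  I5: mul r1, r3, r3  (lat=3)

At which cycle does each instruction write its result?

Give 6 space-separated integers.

I0 mul r2: issue@1 deps=(None,None) exec_start@1 write@3
I1 add r2: issue@2 deps=(0,None) exec_start@3 write@4
I2 mul r4: issue@3 deps=(None,None) exec_start@3 write@4
I3 mul r2: issue@4 deps=(None,None) exec_start@4 write@7
I4 mul r4: issue@5 deps=(2,2) exec_start@5 write@7
I5 mul r1: issue@6 deps=(None,None) exec_start@6 write@9

Answer: 3 4 4 7 7 9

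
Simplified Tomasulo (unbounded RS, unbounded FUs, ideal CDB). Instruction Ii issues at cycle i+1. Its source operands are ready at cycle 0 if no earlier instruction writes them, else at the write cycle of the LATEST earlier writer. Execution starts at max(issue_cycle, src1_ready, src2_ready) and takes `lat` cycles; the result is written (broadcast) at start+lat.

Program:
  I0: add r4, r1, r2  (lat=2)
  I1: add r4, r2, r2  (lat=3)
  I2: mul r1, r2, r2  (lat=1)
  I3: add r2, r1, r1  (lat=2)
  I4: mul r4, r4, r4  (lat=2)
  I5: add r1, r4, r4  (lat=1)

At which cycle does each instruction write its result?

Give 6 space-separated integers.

Answer: 3 5 4 6 7 8

Derivation:
I0 add r4: issue@1 deps=(None,None) exec_start@1 write@3
I1 add r4: issue@2 deps=(None,None) exec_start@2 write@5
I2 mul r1: issue@3 deps=(None,None) exec_start@3 write@4
I3 add r2: issue@4 deps=(2,2) exec_start@4 write@6
I4 mul r4: issue@5 deps=(1,1) exec_start@5 write@7
I5 add r1: issue@6 deps=(4,4) exec_start@7 write@8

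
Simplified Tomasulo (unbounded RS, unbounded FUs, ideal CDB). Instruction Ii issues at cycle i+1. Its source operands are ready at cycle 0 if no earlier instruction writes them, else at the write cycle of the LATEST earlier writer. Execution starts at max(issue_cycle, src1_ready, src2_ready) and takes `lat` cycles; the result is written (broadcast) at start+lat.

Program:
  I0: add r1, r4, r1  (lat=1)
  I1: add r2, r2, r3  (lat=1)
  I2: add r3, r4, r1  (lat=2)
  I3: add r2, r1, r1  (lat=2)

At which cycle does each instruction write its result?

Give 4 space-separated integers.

Answer: 2 3 5 6

Derivation:
I0 add r1: issue@1 deps=(None,None) exec_start@1 write@2
I1 add r2: issue@2 deps=(None,None) exec_start@2 write@3
I2 add r3: issue@3 deps=(None,0) exec_start@3 write@5
I3 add r2: issue@4 deps=(0,0) exec_start@4 write@6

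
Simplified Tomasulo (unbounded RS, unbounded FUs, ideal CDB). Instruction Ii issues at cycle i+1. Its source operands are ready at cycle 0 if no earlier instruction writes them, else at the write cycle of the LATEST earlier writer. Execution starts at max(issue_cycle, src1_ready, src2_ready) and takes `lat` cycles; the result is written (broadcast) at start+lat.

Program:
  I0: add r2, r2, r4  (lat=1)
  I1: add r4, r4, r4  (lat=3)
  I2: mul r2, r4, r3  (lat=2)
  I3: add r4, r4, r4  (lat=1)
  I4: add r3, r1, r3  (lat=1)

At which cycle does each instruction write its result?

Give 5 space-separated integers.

Answer: 2 5 7 6 6

Derivation:
I0 add r2: issue@1 deps=(None,None) exec_start@1 write@2
I1 add r4: issue@2 deps=(None,None) exec_start@2 write@5
I2 mul r2: issue@3 deps=(1,None) exec_start@5 write@7
I3 add r4: issue@4 deps=(1,1) exec_start@5 write@6
I4 add r3: issue@5 deps=(None,None) exec_start@5 write@6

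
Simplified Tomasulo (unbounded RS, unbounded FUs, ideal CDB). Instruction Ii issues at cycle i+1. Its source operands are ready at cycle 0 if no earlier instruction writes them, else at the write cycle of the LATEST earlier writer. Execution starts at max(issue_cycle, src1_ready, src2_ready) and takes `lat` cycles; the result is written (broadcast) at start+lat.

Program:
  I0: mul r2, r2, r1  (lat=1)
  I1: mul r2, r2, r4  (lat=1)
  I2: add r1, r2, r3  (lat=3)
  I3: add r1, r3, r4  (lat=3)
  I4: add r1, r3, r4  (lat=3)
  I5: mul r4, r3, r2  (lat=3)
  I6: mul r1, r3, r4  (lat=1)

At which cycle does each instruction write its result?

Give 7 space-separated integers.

Answer: 2 3 6 7 8 9 10

Derivation:
I0 mul r2: issue@1 deps=(None,None) exec_start@1 write@2
I1 mul r2: issue@2 deps=(0,None) exec_start@2 write@3
I2 add r1: issue@3 deps=(1,None) exec_start@3 write@6
I3 add r1: issue@4 deps=(None,None) exec_start@4 write@7
I4 add r1: issue@5 deps=(None,None) exec_start@5 write@8
I5 mul r4: issue@6 deps=(None,1) exec_start@6 write@9
I6 mul r1: issue@7 deps=(None,5) exec_start@9 write@10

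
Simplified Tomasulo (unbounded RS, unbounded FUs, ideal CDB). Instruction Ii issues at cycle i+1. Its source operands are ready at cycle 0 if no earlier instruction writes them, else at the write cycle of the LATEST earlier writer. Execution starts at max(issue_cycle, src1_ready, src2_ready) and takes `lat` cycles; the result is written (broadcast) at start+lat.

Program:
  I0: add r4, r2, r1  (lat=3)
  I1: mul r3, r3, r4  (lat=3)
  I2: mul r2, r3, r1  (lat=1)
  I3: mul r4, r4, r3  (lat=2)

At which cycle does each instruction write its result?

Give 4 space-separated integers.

Answer: 4 7 8 9

Derivation:
I0 add r4: issue@1 deps=(None,None) exec_start@1 write@4
I1 mul r3: issue@2 deps=(None,0) exec_start@4 write@7
I2 mul r2: issue@3 deps=(1,None) exec_start@7 write@8
I3 mul r4: issue@4 deps=(0,1) exec_start@7 write@9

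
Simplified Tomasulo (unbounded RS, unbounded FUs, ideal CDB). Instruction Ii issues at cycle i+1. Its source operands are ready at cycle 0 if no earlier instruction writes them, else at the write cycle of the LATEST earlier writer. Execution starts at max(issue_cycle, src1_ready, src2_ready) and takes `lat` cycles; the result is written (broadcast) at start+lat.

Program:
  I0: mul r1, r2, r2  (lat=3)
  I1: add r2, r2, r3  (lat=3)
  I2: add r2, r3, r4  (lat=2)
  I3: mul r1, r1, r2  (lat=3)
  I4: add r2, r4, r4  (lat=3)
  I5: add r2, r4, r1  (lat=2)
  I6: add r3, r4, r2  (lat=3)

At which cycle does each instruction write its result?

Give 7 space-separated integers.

Answer: 4 5 5 8 8 10 13

Derivation:
I0 mul r1: issue@1 deps=(None,None) exec_start@1 write@4
I1 add r2: issue@2 deps=(None,None) exec_start@2 write@5
I2 add r2: issue@3 deps=(None,None) exec_start@3 write@5
I3 mul r1: issue@4 deps=(0,2) exec_start@5 write@8
I4 add r2: issue@5 deps=(None,None) exec_start@5 write@8
I5 add r2: issue@6 deps=(None,3) exec_start@8 write@10
I6 add r3: issue@7 deps=(None,5) exec_start@10 write@13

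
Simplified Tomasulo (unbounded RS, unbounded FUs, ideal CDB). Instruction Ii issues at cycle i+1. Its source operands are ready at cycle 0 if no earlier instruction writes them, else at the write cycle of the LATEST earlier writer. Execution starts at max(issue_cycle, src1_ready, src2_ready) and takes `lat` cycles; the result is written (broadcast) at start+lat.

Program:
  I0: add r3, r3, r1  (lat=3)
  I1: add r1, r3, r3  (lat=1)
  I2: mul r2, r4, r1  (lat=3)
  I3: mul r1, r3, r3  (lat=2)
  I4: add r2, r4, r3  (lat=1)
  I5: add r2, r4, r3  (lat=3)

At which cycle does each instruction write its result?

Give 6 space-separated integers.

Answer: 4 5 8 6 6 9

Derivation:
I0 add r3: issue@1 deps=(None,None) exec_start@1 write@4
I1 add r1: issue@2 deps=(0,0) exec_start@4 write@5
I2 mul r2: issue@3 deps=(None,1) exec_start@5 write@8
I3 mul r1: issue@4 deps=(0,0) exec_start@4 write@6
I4 add r2: issue@5 deps=(None,0) exec_start@5 write@6
I5 add r2: issue@6 deps=(None,0) exec_start@6 write@9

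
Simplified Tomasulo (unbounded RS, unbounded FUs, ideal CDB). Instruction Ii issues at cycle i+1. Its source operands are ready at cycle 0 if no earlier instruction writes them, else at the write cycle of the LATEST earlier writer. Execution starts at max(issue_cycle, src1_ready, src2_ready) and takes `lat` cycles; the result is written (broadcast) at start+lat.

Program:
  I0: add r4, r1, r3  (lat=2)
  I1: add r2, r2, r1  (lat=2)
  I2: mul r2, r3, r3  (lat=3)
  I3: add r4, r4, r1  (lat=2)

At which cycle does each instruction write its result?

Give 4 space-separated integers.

Answer: 3 4 6 6

Derivation:
I0 add r4: issue@1 deps=(None,None) exec_start@1 write@3
I1 add r2: issue@2 deps=(None,None) exec_start@2 write@4
I2 mul r2: issue@3 deps=(None,None) exec_start@3 write@6
I3 add r4: issue@4 deps=(0,None) exec_start@4 write@6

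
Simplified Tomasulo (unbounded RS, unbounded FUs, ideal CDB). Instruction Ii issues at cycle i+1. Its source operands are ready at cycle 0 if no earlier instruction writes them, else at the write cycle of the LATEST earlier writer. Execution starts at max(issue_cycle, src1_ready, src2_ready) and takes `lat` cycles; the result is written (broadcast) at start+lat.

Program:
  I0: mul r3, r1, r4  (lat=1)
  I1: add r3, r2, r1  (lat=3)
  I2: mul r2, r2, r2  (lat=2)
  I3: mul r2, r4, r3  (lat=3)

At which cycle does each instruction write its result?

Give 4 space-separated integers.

Answer: 2 5 5 8

Derivation:
I0 mul r3: issue@1 deps=(None,None) exec_start@1 write@2
I1 add r3: issue@2 deps=(None,None) exec_start@2 write@5
I2 mul r2: issue@3 deps=(None,None) exec_start@3 write@5
I3 mul r2: issue@4 deps=(None,1) exec_start@5 write@8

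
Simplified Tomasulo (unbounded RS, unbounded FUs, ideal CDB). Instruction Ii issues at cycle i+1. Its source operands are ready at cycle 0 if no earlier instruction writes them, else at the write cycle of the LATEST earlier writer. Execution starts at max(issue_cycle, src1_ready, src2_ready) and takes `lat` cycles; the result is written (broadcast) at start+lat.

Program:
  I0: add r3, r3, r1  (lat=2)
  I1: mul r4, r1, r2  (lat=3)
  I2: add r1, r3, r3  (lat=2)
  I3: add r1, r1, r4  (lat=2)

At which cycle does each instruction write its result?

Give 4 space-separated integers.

Answer: 3 5 5 7

Derivation:
I0 add r3: issue@1 deps=(None,None) exec_start@1 write@3
I1 mul r4: issue@2 deps=(None,None) exec_start@2 write@5
I2 add r1: issue@3 deps=(0,0) exec_start@3 write@5
I3 add r1: issue@4 deps=(2,1) exec_start@5 write@7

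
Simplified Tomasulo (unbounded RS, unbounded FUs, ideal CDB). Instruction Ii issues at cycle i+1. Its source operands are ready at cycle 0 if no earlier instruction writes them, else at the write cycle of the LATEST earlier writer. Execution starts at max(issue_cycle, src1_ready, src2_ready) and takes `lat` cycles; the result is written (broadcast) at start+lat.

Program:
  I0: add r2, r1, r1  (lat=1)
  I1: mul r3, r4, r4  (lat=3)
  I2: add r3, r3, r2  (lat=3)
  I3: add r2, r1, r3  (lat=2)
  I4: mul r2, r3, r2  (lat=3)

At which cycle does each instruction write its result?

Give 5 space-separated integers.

Answer: 2 5 8 10 13

Derivation:
I0 add r2: issue@1 deps=(None,None) exec_start@1 write@2
I1 mul r3: issue@2 deps=(None,None) exec_start@2 write@5
I2 add r3: issue@3 deps=(1,0) exec_start@5 write@8
I3 add r2: issue@4 deps=(None,2) exec_start@8 write@10
I4 mul r2: issue@5 deps=(2,3) exec_start@10 write@13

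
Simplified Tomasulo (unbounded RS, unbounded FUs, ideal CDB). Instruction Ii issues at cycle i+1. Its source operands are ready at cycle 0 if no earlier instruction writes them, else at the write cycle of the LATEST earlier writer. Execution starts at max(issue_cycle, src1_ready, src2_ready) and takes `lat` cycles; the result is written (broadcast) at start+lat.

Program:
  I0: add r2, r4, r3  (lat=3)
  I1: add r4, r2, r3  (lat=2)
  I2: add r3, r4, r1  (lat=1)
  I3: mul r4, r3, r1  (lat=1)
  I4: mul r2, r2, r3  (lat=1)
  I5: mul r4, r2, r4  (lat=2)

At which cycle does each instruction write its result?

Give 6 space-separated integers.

Answer: 4 6 7 8 8 10

Derivation:
I0 add r2: issue@1 deps=(None,None) exec_start@1 write@4
I1 add r4: issue@2 deps=(0,None) exec_start@4 write@6
I2 add r3: issue@3 deps=(1,None) exec_start@6 write@7
I3 mul r4: issue@4 deps=(2,None) exec_start@7 write@8
I4 mul r2: issue@5 deps=(0,2) exec_start@7 write@8
I5 mul r4: issue@6 deps=(4,3) exec_start@8 write@10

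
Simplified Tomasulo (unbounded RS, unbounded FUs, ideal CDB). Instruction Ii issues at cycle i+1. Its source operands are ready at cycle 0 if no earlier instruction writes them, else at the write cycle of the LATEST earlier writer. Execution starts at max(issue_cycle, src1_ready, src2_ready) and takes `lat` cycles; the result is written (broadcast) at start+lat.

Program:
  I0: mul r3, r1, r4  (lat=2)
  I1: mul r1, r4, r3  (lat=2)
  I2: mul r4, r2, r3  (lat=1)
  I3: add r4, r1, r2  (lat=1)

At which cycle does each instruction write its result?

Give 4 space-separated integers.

Answer: 3 5 4 6

Derivation:
I0 mul r3: issue@1 deps=(None,None) exec_start@1 write@3
I1 mul r1: issue@2 deps=(None,0) exec_start@3 write@5
I2 mul r4: issue@3 deps=(None,0) exec_start@3 write@4
I3 add r4: issue@4 deps=(1,None) exec_start@5 write@6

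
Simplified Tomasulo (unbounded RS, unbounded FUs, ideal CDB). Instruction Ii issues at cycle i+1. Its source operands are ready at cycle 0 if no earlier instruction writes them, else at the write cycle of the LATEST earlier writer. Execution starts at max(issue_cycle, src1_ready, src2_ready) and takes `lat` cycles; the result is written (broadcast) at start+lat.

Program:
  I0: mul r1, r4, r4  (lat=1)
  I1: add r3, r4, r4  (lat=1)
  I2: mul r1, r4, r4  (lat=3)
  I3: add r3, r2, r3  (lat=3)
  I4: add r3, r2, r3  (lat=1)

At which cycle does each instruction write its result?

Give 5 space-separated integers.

Answer: 2 3 6 7 8

Derivation:
I0 mul r1: issue@1 deps=(None,None) exec_start@1 write@2
I1 add r3: issue@2 deps=(None,None) exec_start@2 write@3
I2 mul r1: issue@3 deps=(None,None) exec_start@3 write@6
I3 add r3: issue@4 deps=(None,1) exec_start@4 write@7
I4 add r3: issue@5 deps=(None,3) exec_start@7 write@8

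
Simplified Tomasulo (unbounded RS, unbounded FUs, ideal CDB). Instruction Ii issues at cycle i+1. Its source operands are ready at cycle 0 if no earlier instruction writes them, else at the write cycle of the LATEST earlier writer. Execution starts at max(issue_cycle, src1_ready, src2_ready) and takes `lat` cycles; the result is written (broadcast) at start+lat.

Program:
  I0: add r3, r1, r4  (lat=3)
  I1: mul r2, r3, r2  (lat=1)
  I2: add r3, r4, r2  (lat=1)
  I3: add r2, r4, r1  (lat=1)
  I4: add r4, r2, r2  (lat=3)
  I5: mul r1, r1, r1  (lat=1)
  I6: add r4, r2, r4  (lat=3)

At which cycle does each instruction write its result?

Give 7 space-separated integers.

I0 add r3: issue@1 deps=(None,None) exec_start@1 write@4
I1 mul r2: issue@2 deps=(0,None) exec_start@4 write@5
I2 add r3: issue@3 deps=(None,1) exec_start@5 write@6
I3 add r2: issue@4 deps=(None,None) exec_start@4 write@5
I4 add r4: issue@5 deps=(3,3) exec_start@5 write@8
I5 mul r1: issue@6 deps=(None,None) exec_start@6 write@7
I6 add r4: issue@7 deps=(3,4) exec_start@8 write@11

Answer: 4 5 6 5 8 7 11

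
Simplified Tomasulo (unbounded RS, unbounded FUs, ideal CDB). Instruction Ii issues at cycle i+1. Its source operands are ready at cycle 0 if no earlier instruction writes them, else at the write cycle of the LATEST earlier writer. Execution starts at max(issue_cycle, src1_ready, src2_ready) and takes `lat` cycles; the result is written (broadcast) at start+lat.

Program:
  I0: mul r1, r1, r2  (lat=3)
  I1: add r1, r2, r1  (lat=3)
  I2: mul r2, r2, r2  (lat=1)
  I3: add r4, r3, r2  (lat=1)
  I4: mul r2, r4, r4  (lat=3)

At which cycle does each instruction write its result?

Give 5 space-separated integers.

I0 mul r1: issue@1 deps=(None,None) exec_start@1 write@4
I1 add r1: issue@2 deps=(None,0) exec_start@4 write@7
I2 mul r2: issue@3 deps=(None,None) exec_start@3 write@4
I3 add r4: issue@4 deps=(None,2) exec_start@4 write@5
I4 mul r2: issue@5 deps=(3,3) exec_start@5 write@8

Answer: 4 7 4 5 8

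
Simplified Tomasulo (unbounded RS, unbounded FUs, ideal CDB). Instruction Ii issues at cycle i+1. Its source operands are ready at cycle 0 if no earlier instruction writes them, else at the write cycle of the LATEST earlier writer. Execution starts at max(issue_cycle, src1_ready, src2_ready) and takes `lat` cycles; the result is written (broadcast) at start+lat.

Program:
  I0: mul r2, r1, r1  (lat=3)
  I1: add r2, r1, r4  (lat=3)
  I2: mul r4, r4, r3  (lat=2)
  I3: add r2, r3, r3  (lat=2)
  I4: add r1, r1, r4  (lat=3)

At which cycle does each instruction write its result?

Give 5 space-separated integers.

I0 mul r2: issue@1 deps=(None,None) exec_start@1 write@4
I1 add r2: issue@2 deps=(None,None) exec_start@2 write@5
I2 mul r4: issue@3 deps=(None,None) exec_start@3 write@5
I3 add r2: issue@4 deps=(None,None) exec_start@4 write@6
I4 add r1: issue@5 deps=(None,2) exec_start@5 write@8

Answer: 4 5 5 6 8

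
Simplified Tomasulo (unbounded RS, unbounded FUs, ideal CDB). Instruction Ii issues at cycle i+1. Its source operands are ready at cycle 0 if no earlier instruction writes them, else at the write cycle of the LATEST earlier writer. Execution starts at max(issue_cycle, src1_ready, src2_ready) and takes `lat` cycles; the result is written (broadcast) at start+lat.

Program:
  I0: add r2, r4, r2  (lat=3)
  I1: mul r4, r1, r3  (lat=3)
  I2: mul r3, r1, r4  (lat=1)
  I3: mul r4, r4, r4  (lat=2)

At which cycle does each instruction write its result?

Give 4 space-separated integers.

Answer: 4 5 6 7

Derivation:
I0 add r2: issue@1 deps=(None,None) exec_start@1 write@4
I1 mul r4: issue@2 deps=(None,None) exec_start@2 write@5
I2 mul r3: issue@3 deps=(None,1) exec_start@5 write@6
I3 mul r4: issue@4 deps=(1,1) exec_start@5 write@7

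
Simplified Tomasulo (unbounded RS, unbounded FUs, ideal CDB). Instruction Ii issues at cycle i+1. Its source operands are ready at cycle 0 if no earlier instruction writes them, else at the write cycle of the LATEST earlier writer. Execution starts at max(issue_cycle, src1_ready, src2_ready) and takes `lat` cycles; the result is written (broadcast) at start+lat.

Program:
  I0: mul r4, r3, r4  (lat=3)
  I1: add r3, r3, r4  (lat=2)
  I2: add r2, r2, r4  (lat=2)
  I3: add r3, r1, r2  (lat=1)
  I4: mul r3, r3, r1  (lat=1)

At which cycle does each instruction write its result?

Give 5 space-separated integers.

Answer: 4 6 6 7 8

Derivation:
I0 mul r4: issue@1 deps=(None,None) exec_start@1 write@4
I1 add r3: issue@2 deps=(None,0) exec_start@4 write@6
I2 add r2: issue@3 deps=(None,0) exec_start@4 write@6
I3 add r3: issue@4 deps=(None,2) exec_start@6 write@7
I4 mul r3: issue@5 deps=(3,None) exec_start@7 write@8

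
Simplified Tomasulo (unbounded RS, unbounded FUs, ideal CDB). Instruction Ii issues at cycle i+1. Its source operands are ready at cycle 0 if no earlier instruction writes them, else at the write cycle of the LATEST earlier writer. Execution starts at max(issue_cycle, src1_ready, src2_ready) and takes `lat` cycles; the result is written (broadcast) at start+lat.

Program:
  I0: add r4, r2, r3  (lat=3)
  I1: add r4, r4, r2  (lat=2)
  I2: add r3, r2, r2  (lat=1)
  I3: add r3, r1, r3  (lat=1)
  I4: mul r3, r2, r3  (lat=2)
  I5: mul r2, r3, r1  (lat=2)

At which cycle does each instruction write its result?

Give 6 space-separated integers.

I0 add r4: issue@1 deps=(None,None) exec_start@1 write@4
I1 add r4: issue@2 deps=(0,None) exec_start@4 write@6
I2 add r3: issue@3 deps=(None,None) exec_start@3 write@4
I3 add r3: issue@4 deps=(None,2) exec_start@4 write@5
I4 mul r3: issue@5 deps=(None,3) exec_start@5 write@7
I5 mul r2: issue@6 deps=(4,None) exec_start@7 write@9

Answer: 4 6 4 5 7 9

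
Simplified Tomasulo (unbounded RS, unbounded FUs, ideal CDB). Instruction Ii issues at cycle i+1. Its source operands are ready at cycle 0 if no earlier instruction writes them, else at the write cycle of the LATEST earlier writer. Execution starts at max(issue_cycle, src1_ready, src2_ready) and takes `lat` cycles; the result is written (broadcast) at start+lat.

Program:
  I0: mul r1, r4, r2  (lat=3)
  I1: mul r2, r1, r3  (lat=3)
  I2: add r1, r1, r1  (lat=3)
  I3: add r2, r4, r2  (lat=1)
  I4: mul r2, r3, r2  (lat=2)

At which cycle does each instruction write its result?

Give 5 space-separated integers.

Answer: 4 7 7 8 10

Derivation:
I0 mul r1: issue@1 deps=(None,None) exec_start@1 write@4
I1 mul r2: issue@2 deps=(0,None) exec_start@4 write@7
I2 add r1: issue@3 deps=(0,0) exec_start@4 write@7
I3 add r2: issue@4 deps=(None,1) exec_start@7 write@8
I4 mul r2: issue@5 deps=(None,3) exec_start@8 write@10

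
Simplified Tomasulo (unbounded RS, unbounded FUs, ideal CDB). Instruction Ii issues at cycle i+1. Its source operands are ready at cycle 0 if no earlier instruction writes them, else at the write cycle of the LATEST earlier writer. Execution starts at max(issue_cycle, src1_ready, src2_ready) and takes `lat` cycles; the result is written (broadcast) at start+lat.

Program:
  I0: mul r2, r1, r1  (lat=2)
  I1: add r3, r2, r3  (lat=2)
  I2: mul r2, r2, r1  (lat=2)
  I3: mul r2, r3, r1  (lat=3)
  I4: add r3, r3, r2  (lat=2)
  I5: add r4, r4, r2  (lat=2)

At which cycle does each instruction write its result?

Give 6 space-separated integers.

I0 mul r2: issue@1 deps=(None,None) exec_start@1 write@3
I1 add r3: issue@2 deps=(0,None) exec_start@3 write@5
I2 mul r2: issue@3 deps=(0,None) exec_start@3 write@5
I3 mul r2: issue@4 deps=(1,None) exec_start@5 write@8
I4 add r3: issue@5 deps=(1,3) exec_start@8 write@10
I5 add r4: issue@6 deps=(None,3) exec_start@8 write@10

Answer: 3 5 5 8 10 10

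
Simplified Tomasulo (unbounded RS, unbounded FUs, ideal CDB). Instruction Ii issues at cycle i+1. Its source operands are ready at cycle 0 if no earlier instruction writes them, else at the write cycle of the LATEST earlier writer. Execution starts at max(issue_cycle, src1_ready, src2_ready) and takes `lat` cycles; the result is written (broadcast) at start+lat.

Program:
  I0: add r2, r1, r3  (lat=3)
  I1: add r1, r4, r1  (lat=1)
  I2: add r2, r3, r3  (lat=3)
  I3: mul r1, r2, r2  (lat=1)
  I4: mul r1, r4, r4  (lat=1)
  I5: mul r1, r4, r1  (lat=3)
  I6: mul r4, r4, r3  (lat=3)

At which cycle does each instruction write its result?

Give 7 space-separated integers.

Answer: 4 3 6 7 6 9 10

Derivation:
I0 add r2: issue@1 deps=(None,None) exec_start@1 write@4
I1 add r1: issue@2 deps=(None,None) exec_start@2 write@3
I2 add r2: issue@3 deps=(None,None) exec_start@3 write@6
I3 mul r1: issue@4 deps=(2,2) exec_start@6 write@7
I4 mul r1: issue@5 deps=(None,None) exec_start@5 write@6
I5 mul r1: issue@6 deps=(None,4) exec_start@6 write@9
I6 mul r4: issue@7 deps=(None,None) exec_start@7 write@10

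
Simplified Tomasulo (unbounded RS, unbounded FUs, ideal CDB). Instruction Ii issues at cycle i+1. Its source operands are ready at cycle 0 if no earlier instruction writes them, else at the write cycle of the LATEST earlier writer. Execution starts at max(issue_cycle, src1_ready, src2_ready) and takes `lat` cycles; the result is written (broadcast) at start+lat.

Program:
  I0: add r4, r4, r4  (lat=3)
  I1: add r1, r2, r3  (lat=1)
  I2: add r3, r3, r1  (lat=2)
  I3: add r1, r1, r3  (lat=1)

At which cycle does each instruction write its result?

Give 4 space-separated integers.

Answer: 4 3 5 6

Derivation:
I0 add r4: issue@1 deps=(None,None) exec_start@1 write@4
I1 add r1: issue@2 deps=(None,None) exec_start@2 write@3
I2 add r3: issue@3 deps=(None,1) exec_start@3 write@5
I3 add r1: issue@4 deps=(1,2) exec_start@5 write@6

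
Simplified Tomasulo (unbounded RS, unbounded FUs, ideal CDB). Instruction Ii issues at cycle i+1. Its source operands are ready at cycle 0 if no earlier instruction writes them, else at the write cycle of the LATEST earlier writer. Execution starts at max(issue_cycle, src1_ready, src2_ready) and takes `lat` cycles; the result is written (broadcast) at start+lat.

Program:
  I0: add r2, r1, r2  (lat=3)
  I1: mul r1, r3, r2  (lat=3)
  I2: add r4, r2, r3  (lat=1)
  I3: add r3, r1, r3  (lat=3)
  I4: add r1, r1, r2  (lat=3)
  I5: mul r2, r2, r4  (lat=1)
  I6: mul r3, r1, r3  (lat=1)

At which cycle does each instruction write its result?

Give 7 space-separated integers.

Answer: 4 7 5 10 10 7 11

Derivation:
I0 add r2: issue@1 deps=(None,None) exec_start@1 write@4
I1 mul r1: issue@2 deps=(None,0) exec_start@4 write@7
I2 add r4: issue@3 deps=(0,None) exec_start@4 write@5
I3 add r3: issue@4 deps=(1,None) exec_start@7 write@10
I4 add r1: issue@5 deps=(1,0) exec_start@7 write@10
I5 mul r2: issue@6 deps=(0,2) exec_start@6 write@7
I6 mul r3: issue@7 deps=(4,3) exec_start@10 write@11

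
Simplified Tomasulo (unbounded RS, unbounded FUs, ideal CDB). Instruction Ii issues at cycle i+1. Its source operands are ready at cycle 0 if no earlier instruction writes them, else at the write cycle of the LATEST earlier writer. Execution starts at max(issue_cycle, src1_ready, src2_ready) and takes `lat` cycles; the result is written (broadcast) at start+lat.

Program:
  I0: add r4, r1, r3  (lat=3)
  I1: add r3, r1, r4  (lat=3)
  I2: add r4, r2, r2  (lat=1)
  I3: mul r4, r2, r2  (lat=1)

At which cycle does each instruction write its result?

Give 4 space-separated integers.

Answer: 4 7 4 5

Derivation:
I0 add r4: issue@1 deps=(None,None) exec_start@1 write@4
I1 add r3: issue@2 deps=(None,0) exec_start@4 write@7
I2 add r4: issue@3 deps=(None,None) exec_start@3 write@4
I3 mul r4: issue@4 deps=(None,None) exec_start@4 write@5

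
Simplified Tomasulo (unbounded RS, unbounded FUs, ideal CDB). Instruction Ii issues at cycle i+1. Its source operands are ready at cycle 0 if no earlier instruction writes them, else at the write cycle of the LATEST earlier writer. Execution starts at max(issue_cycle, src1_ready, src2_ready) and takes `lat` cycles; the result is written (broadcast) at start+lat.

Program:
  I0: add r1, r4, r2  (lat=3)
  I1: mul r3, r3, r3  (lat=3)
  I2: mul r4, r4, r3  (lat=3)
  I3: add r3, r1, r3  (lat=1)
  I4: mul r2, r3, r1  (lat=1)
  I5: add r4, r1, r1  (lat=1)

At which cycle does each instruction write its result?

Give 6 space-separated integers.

Answer: 4 5 8 6 7 7

Derivation:
I0 add r1: issue@1 deps=(None,None) exec_start@1 write@4
I1 mul r3: issue@2 deps=(None,None) exec_start@2 write@5
I2 mul r4: issue@3 deps=(None,1) exec_start@5 write@8
I3 add r3: issue@4 deps=(0,1) exec_start@5 write@6
I4 mul r2: issue@5 deps=(3,0) exec_start@6 write@7
I5 add r4: issue@6 deps=(0,0) exec_start@6 write@7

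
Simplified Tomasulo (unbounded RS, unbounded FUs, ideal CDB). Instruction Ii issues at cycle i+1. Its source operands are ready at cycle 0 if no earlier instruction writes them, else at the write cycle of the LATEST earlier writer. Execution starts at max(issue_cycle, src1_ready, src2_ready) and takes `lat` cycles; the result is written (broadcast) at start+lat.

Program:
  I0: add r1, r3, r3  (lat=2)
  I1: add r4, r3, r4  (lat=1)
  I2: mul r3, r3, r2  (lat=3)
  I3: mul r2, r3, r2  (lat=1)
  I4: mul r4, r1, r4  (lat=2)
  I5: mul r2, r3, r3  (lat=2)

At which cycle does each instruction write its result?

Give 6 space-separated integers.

I0 add r1: issue@1 deps=(None,None) exec_start@1 write@3
I1 add r4: issue@2 deps=(None,None) exec_start@2 write@3
I2 mul r3: issue@3 deps=(None,None) exec_start@3 write@6
I3 mul r2: issue@4 deps=(2,None) exec_start@6 write@7
I4 mul r4: issue@5 deps=(0,1) exec_start@5 write@7
I5 mul r2: issue@6 deps=(2,2) exec_start@6 write@8

Answer: 3 3 6 7 7 8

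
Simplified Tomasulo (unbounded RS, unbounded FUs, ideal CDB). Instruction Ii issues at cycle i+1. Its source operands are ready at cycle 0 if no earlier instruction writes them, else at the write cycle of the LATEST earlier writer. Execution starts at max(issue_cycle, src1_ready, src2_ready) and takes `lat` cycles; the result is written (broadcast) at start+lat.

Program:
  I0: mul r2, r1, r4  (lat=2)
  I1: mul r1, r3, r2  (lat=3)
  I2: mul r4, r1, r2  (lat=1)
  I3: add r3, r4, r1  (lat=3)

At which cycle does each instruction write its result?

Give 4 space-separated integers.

I0 mul r2: issue@1 deps=(None,None) exec_start@1 write@3
I1 mul r1: issue@2 deps=(None,0) exec_start@3 write@6
I2 mul r4: issue@3 deps=(1,0) exec_start@6 write@7
I3 add r3: issue@4 deps=(2,1) exec_start@7 write@10

Answer: 3 6 7 10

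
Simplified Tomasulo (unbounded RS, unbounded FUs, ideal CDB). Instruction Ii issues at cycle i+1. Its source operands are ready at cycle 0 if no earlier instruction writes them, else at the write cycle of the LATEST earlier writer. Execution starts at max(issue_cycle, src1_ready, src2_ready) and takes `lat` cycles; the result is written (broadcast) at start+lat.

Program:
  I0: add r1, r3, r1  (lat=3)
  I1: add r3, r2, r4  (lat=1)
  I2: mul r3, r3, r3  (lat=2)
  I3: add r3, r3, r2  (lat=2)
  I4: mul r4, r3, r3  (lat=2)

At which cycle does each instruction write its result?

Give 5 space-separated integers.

Answer: 4 3 5 7 9

Derivation:
I0 add r1: issue@1 deps=(None,None) exec_start@1 write@4
I1 add r3: issue@2 deps=(None,None) exec_start@2 write@3
I2 mul r3: issue@3 deps=(1,1) exec_start@3 write@5
I3 add r3: issue@4 deps=(2,None) exec_start@5 write@7
I4 mul r4: issue@5 deps=(3,3) exec_start@7 write@9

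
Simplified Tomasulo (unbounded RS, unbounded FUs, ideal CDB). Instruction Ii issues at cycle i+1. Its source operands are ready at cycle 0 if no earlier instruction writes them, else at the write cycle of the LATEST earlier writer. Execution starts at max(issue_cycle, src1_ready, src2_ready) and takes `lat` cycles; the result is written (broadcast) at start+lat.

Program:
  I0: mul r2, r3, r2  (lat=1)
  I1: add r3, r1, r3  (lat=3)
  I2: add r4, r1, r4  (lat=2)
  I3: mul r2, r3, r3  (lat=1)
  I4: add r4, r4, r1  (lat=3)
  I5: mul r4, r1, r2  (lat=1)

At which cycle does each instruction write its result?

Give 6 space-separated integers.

Answer: 2 5 5 6 8 7

Derivation:
I0 mul r2: issue@1 deps=(None,None) exec_start@1 write@2
I1 add r3: issue@2 deps=(None,None) exec_start@2 write@5
I2 add r4: issue@3 deps=(None,None) exec_start@3 write@5
I3 mul r2: issue@4 deps=(1,1) exec_start@5 write@6
I4 add r4: issue@5 deps=(2,None) exec_start@5 write@8
I5 mul r4: issue@6 deps=(None,3) exec_start@6 write@7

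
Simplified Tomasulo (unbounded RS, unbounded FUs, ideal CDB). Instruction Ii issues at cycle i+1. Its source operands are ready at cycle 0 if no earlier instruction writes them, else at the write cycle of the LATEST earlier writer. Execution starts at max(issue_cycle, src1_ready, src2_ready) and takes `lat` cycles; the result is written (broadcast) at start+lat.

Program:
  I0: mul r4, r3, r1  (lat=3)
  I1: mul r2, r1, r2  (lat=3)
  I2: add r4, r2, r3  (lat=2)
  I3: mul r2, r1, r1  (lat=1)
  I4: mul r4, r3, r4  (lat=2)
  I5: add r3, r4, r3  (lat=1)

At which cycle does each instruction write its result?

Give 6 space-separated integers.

Answer: 4 5 7 5 9 10

Derivation:
I0 mul r4: issue@1 deps=(None,None) exec_start@1 write@4
I1 mul r2: issue@2 deps=(None,None) exec_start@2 write@5
I2 add r4: issue@3 deps=(1,None) exec_start@5 write@7
I3 mul r2: issue@4 deps=(None,None) exec_start@4 write@5
I4 mul r4: issue@5 deps=(None,2) exec_start@7 write@9
I5 add r3: issue@6 deps=(4,None) exec_start@9 write@10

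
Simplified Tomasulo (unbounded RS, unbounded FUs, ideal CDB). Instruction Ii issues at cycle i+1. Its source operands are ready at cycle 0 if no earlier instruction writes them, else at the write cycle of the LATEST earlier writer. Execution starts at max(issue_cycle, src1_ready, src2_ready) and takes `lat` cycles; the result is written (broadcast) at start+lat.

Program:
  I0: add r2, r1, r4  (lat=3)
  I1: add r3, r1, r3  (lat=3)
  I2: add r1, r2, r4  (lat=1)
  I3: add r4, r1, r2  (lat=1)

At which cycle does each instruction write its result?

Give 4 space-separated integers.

I0 add r2: issue@1 deps=(None,None) exec_start@1 write@4
I1 add r3: issue@2 deps=(None,None) exec_start@2 write@5
I2 add r1: issue@3 deps=(0,None) exec_start@4 write@5
I3 add r4: issue@4 deps=(2,0) exec_start@5 write@6

Answer: 4 5 5 6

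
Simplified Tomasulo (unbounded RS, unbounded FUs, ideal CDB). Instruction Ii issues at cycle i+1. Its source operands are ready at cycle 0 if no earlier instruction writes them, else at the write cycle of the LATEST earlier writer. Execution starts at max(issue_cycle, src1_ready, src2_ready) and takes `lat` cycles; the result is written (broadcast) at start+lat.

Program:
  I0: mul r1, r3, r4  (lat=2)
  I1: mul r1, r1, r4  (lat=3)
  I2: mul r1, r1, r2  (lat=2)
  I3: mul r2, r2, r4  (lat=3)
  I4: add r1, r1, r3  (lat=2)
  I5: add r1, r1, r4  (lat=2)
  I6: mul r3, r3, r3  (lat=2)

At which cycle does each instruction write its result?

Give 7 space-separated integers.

Answer: 3 6 8 7 10 12 9

Derivation:
I0 mul r1: issue@1 deps=(None,None) exec_start@1 write@3
I1 mul r1: issue@2 deps=(0,None) exec_start@3 write@6
I2 mul r1: issue@3 deps=(1,None) exec_start@6 write@8
I3 mul r2: issue@4 deps=(None,None) exec_start@4 write@7
I4 add r1: issue@5 deps=(2,None) exec_start@8 write@10
I5 add r1: issue@6 deps=(4,None) exec_start@10 write@12
I6 mul r3: issue@7 deps=(None,None) exec_start@7 write@9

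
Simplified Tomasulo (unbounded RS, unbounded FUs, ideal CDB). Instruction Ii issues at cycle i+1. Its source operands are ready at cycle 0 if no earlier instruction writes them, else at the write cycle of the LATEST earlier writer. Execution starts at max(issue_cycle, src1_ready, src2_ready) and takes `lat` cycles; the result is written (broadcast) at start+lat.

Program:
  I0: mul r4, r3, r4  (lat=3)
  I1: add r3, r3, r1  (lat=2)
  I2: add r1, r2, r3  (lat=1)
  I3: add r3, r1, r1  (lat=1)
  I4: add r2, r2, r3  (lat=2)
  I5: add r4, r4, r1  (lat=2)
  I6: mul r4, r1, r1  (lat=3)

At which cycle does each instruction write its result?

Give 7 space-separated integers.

I0 mul r4: issue@1 deps=(None,None) exec_start@1 write@4
I1 add r3: issue@2 deps=(None,None) exec_start@2 write@4
I2 add r1: issue@3 deps=(None,1) exec_start@4 write@5
I3 add r3: issue@4 deps=(2,2) exec_start@5 write@6
I4 add r2: issue@5 deps=(None,3) exec_start@6 write@8
I5 add r4: issue@6 deps=(0,2) exec_start@6 write@8
I6 mul r4: issue@7 deps=(2,2) exec_start@7 write@10

Answer: 4 4 5 6 8 8 10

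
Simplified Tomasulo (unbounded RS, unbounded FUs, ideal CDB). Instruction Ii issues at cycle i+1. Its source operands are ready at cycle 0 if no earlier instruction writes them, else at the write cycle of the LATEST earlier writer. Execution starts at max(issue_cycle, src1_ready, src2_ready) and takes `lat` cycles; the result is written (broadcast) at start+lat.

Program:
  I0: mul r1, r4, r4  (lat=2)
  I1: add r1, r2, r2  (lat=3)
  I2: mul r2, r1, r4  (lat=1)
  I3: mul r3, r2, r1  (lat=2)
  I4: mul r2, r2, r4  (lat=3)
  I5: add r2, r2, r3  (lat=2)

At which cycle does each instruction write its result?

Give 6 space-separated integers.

Answer: 3 5 6 8 9 11

Derivation:
I0 mul r1: issue@1 deps=(None,None) exec_start@1 write@3
I1 add r1: issue@2 deps=(None,None) exec_start@2 write@5
I2 mul r2: issue@3 deps=(1,None) exec_start@5 write@6
I3 mul r3: issue@4 deps=(2,1) exec_start@6 write@8
I4 mul r2: issue@5 deps=(2,None) exec_start@6 write@9
I5 add r2: issue@6 deps=(4,3) exec_start@9 write@11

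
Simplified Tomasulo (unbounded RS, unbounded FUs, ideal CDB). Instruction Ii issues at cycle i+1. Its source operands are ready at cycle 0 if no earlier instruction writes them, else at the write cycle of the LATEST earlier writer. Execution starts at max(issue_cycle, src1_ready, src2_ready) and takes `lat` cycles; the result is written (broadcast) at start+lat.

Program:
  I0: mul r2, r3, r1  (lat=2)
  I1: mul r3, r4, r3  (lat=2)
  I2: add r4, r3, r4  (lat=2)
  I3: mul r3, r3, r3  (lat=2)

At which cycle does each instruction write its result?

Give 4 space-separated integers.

I0 mul r2: issue@1 deps=(None,None) exec_start@1 write@3
I1 mul r3: issue@2 deps=(None,None) exec_start@2 write@4
I2 add r4: issue@3 deps=(1,None) exec_start@4 write@6
I3 mul r3: issue@4 deps=(1,1) exec_start@4 write@6

Answer: 3 4 6 6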